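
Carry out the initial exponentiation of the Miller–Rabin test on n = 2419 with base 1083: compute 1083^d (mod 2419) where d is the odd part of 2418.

1379

n − 1 = 2418 = 2^1 · 1209, so s = 1 and d = 1209.
By repeated squaring, 1083^1209 ≡ 1379 (mod 2419).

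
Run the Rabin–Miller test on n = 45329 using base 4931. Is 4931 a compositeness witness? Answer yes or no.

no

n − 1 = 45328 = 2^4 · 2833, so s = 4 and d = 2833.
x_0 = 4931^2833 mod 45329 = 11809.
x_0 is neither 1 nor 45328, so continue squaring.
x_1 = 11809^2 mod 45329 = 20477.
x_2 = 20477^2 mod 45329 = 14279.
x_3 = 14279^2 mod 45329 = 45328.
x_3 ≡ −1, so 4931 is not a witness.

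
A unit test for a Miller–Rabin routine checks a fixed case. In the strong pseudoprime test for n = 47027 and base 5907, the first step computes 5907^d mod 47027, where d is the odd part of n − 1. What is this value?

14025

n − 1 = 47026 = 2^1 · 23513, so s = 1 and d = 23513.
5907^23513 mod 47027 = 14025.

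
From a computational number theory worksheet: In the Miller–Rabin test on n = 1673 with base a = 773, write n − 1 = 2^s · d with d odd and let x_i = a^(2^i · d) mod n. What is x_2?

527

n − 1 = 1672 = 2^3 · 209, so s = 3 and d = 209.
Repeated squaring mod 1673: 773^1 ≡ 773, 773^2 ≡ 268, 773^4 ≡ 1558, 773^8 ≡ 1514, 773^16 ≡ 186, 773^32 ≡ 1136, 773^64 ≡ 613, 773^128 ≡ 1017.
209 = 128 + 64 + 16 + 1, so 773^209 ≡ 1017·613·186·773 ≡ 572 (mod 1673).
x_0 = 572.
x_1 = 572^2 mod 1673 = 949.
x_2 = 949^2 mod 1673 = 527.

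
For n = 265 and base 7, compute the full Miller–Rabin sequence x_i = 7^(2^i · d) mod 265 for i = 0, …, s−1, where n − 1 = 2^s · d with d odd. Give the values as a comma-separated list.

82, 99, 261

n − 1 = 264 = 2^3 · 33, so s = 3 and d = 33.
x_0 = 7^33 mod 265 = 82.
x_1 = 82^2 mod 265 = 99.
x_2 = 99^2 mod 265 = 261.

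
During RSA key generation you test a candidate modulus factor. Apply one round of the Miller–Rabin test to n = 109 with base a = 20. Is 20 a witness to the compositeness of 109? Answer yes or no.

n − 1 = 108 = 2^2 · 27, so s = 2 and d = 27.
Repeated squaring mod 109: 20^1 ≡ 20, 20^2 ≡ 73, 20^4 ≡ 97, 20^8 ≡ 35, 20^16 ≡ 26.
27 = 16 + 8 + 2 + 1, so 20^27 ≡ 26·35·73·20 ≡ 108 (mod 109).
x_0 = 20^27 mod 109 = 108.
x_0 = 108 ≡ −1, so 20 is not a witness.

no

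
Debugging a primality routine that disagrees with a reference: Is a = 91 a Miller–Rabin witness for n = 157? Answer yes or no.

no

n − 1 = 156 = 2^2 · 39, so s = 2 and d = 39.
Repeated squaring mod 157: 91^1 ≡ 91, 91^2 ≡ 117, 91^4 ≡ 30, 91^8 ≡ 115, 91^16 ≡ 37, 91^32 ≡ 113.
39 = 32 + 4 + 2 + 1, so 91^39 ≡ 113·30·117·91 ≡ 129 (mod 157).
x_0 = 91^39 mod 157 = 129.
x_0 is neither 1 nor 156, so continue squaring.
x_1 = 129^2 mod 157 = 156.
x_1 ≡ −1, so 91 is not a witness.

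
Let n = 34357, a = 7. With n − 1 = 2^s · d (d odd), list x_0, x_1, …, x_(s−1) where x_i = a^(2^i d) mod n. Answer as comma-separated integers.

33496, 19824

n − 1 = 34356 = 2^2 · 8589, so s = 2 and d = 8589.
x_0 = 7^8589 mod 34357 = 33496.
x_1 = 33496^2 mod 34357 = 19824.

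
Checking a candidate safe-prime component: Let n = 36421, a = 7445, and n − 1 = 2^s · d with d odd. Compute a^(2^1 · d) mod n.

3312

n − 1 = 36420 = 2^2 · 9105, so s = 2 and d = 9105.
By repeated squaring, 7445^9105 ≡ 19867 (mod 36421).
x_0 = 19867.
x_1 = 19867^2 mod 36421 = 3312.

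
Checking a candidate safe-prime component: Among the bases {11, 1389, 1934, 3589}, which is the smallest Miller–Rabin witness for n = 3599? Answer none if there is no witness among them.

11

n − 1 = 3598 = 2^1 · 1799, so s = 1 and d = 1799.
Base 11: x_0 = 11^1799 mod 3599 = 660. x_0 ∉ {1, 3598} and s = 1, so 11 is a Miller–Rabin witness and 3599 is composite.
Base 1389: x_0 = 1389^1799 mod 3599 = 2392. x_0 ∉ {1, 3598} and s = 1, so 1389 is a Miller–Rabin witness and 3599 is composite.
Base 1934: x_0 = 1934^1799 mod 3599 = 105. x_0 ∉ {1, 3598} and s = 1, so 1934 is a Miller–Rabin witness and 3599 is composite.
Base 3589: x_0 = 3589^1799 mod 3599 = 3117. x_0 ∉ {1, 3598} and s = 1, so 3589 is a Miller–Rabin witness and 3599 is composite.
The smallest witness among the given bases is 11.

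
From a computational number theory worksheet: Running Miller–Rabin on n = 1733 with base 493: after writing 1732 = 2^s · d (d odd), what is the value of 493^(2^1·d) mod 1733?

1

n − 1 = 1732 = 2^2 · 433, so s = 2 and d = 433.
Repeated squaring mod 1733: 493^1 ≡ 493, 493^2 ≡ 429, 493^4 ≡ 343, 493^8 ≡ 1538, 493^16 ≡ 1632, 493^32 ≡ 1536, 493^64 ≡ 683, 493^128 ≡ 312, 493^256 ≡ 296.
433 = 256 + 128 + 32 + 16 + 1, so 493^433 ≡ 296·312·1536·1632·493 ≡ 1732 (mod 1733).
x_0 = 1732.
x_1 = 1732^2 mod 1733 = 1.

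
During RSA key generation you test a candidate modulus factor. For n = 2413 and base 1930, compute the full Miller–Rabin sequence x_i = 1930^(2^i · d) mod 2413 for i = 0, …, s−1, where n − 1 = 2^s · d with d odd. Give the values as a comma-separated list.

2167, 191

n − 1 = 2412 = 2^2 · 603, so s = 2 and d = 603.
x_0 = 1930^603 mod 2413 = 2167.
x_1 = 2167^2 mod 2413 = 191.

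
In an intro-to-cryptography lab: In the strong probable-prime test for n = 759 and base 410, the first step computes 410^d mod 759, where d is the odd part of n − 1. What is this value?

356

n − 1 = 758 = 2^1 · 379, so s = 1 and d = 379.
By repeated squaring, 410^379 ≡ 356 (mod 759).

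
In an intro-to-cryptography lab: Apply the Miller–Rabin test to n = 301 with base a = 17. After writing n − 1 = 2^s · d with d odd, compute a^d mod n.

279

n − 1 = 300 = 2^2 · 75, so s = 2 and d = 75.
By repeated squaring, 17^75 ≡ 279 (mod 301).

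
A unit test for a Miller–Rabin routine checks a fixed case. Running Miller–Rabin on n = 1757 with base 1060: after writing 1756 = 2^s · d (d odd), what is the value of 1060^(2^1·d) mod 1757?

1339

n − 1 = 1756 = 2^2 · 439, so s = 2 and d = 439.
x_0 = 1060^439 mod 1757 = 360.
x_1 = 360^2 mod 1757 = 1339.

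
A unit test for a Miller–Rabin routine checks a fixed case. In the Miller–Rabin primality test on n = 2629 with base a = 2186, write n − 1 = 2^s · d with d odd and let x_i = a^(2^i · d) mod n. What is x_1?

n − 1 = 2628 = 2^2 · 657, so s = 2 and d = 657.
x_0 = 2186^657 mod 2629 = 1619.
x_1 = 1619^2 mod 2629 = 48.

48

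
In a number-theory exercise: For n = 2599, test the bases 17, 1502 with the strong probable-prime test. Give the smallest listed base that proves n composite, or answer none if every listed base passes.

n − 1 = 2598 = 2^1 · 1299, so s = 1 and d = 1299.
Base 17: x_0 = 17^1299 mod 2599 = 2524. x_0 ∉ {1, 2598} and s = 1, so 17 is a Miller–Rabin witness and 2599 is composite.
Base 1502: x_0 = 1502^1299 mod 2599 = 881. x_0 ∉ {1, 2598} and s = 1, so 1502 is a Miller–Rabin witness and 2599 is composite.
The smallest witness among the given bases is 17.

17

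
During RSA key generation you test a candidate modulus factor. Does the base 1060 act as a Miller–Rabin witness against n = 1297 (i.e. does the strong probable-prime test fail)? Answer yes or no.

n − 1 = 1296 = 2^4 · 81, so s = 4 and d = 81.
x_0 = 1060^81 mod 1297 = 1140.
x_0 is neither 1 nor 1296, so continue squaring.
x_1 = 1140^2 mod 1297 = 6.
x_2 = 6^2 mod 1297 = 36.
x_3 = 36^2 mod 1297 = 1296.
x_3 ≡ −1, so 1060 is not a witness.

no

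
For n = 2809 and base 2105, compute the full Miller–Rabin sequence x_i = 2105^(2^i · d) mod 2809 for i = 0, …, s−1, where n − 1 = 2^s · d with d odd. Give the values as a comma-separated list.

n − 1 = 2808 = 2^3 · 351, so s = 3 and d = 351.
x_0 = 2105^351 mod 2809 = 105.
x_1 = 105^2 mod 2809 = 2598.
x_2 = 2598^2 mod 2809 = 2386.

105, 2598, 2386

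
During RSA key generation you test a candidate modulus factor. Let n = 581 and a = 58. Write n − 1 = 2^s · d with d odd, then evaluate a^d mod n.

n − 1 = 580 = 2^2 · 145, so s = 2 and d = 145.
Repeated squaring mod 581: 58^1 ≡ 58, 58^2 ≡ 459, 58^4 ≡ 359, 58^8 ≡ 480, 58^16 ≡ 324, 58^32 ≡ 396, 58^64 ≡ 527, 58^128 ≡ 11.
145 = 128 + 16 + 1, so 58^145 ≡ 11·324·58 ≡ 457 (mod 581).

457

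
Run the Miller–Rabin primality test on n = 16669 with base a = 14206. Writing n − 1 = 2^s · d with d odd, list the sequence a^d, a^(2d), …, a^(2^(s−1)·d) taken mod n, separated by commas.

3701, 12152

n − 1 = 16668 = 2^2 · 4167, so s = 2 and d = 4167.
x_0 = 14206^4167 mod 16669 = 3701.
x_1 = 3701^2 mod 16669 = 12152.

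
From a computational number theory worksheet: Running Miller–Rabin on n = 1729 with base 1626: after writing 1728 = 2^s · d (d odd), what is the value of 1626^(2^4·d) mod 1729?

n − 1 = 1728 = 2^6 · 27, so s = 6 and d = 27.
x_0 = 1626^27 mod 1729 = 1.
x_1 = 1^2 mod 1729 = 1.
x_2 = 1^2 mod 1729 = 1.
x_3 = 1^2 mod 1729 = 1.
x_4 = 1^2 mod 1729 = 1.

1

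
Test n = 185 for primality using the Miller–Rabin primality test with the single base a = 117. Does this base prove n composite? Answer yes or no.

n − 1 = 184 = 2^3 · 23, so s = 3 and d = 23.
x_0 = 117^23 mod 185 = 68.
x_0 is neither 1 nor 184, so continue squaring.
x_1 = 68^2 mod 185 = 184.
x_1 ≡ −1, so 117 is not a witness.

no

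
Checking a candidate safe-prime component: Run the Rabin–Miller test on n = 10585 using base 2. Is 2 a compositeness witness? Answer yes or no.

n − 1 = 10584 = 2^3 · 1323, so s = 3 and d = 1323.
Repeated squaring mod 10585: 2^1 ≡ 2, 2^2 ≡ 4, 2^4 ≡ 16, 2^8 ≡ 256, 2^16 ≡ 2026, 2^32 ≡ 8281, 2^64 ≡ 5331, 2^128 ≡ 9421, 2^256 ≡ 16, 2^512 ≡ 256, 2^1024 ≡ 2026.
1323 = 1024 + 256 + 32 + 8 + 2 + 1, so 2^1323 ≡ 2026·16·8281·256·4·2 ≡ 7958 (mod 10585).
x_0 = 2^1323 mod 10585 = 7958.
x_0 is neither 1 nor 10584, so continue squaring.
x_1 = 7958^2 mod 10585 = 10294.
x_2 = 10294^2 mod 10585 = 1.
x_2 = 1 but x_1 ≠ ±1, a nontrivial square root of 1 — 2 is a witness and 10585 is composite.

yes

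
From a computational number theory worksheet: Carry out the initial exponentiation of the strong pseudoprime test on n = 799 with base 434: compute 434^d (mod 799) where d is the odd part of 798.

n − 1 = 798 = 2^1 · 399, so s = 1 and d = 399.
Repeated squaring mod 799: 434^1 ≡ 434, 434^2 ≡ 591, 434^4 ≡ 118, 434^8 ≡ 341, 434^16 ≡ 426, 434^32 ≡ 103, 434^64 ≡ 222, 434^128 ≡ 545, 434^256 ≡ 596.
399 = 256 + 128 + 8 + 4 + 2 + 1, so 434^399 ≡ 596·545·341·118·591·434 ≡ 223 (mod 799).

223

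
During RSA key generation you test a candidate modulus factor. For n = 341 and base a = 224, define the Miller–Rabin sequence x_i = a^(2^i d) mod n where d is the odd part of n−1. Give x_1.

67

n − 1 = 340 = 2^2 · 85, so s = 2 and d = 85.
Repeated squaring mod 341: 224^1 ≡ 224, 224^2 ≡ 49, 224^4 ≡ 14, 224^8 ≡ 196, 224^16 ≡ 224, 224^32 ≡ 49, 224^64 ≡ 14.
85 = 64 + 16 + 4 + 1, so 224^85 ≡ 14·224·14·224 ≡ 56 (mod 341).
x_0 = 56.
x_1 = 56^2 mod 341 = 67.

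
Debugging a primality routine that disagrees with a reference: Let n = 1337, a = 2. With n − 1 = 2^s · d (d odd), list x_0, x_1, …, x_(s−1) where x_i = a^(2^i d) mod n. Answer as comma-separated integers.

1117, 268, 963

n − 1 = 1336 = 2^3 · 167, so s = 3 and d = 167.
x_0 = 2^167 mod 1337 = 1117.
x_1 = 1117^2 mod 1337 = 268.
x_2 = 268^2 mod 1337 = 963.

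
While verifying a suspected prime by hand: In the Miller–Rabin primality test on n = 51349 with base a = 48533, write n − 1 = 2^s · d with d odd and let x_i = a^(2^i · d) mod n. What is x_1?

1

n − 1 = 51348 = 2^2 · 12837, so s = 2 and d = 12837.
x_0 = 48533^12837 mod 51349 = 51348.
x_1 = 51348^2 mod 51349 = 1.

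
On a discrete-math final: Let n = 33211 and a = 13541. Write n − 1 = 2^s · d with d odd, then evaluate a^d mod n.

1

n − 1 = 33210 = 2^1 · 16605, so s = 1 and d = 16605.
Repeated squaring mod 33211: 13541^1 ≡ 13541, 13541^2 ≡ 750, 13541^4 ≡ 31124, 13541^8 ≡ 4928, 13541^16 ≡ 7943, 13541^32 ≡ 23560, 13541^64 ≡ 18157, 13541^128 ≡ 24263, 13541^256 ≡ 28194, 13541^512 ≡ 29562, 13541^1024 ≡ 30801, 13541^2048 ≡ 29386, 13541^4096 ≡ 17785, 13541^8192 ≡ 4661, 13541^16384 ≡ 4927.
16605 = 16384 + 128 + 64 + 16 + 8 + 4 + 1, so 13541^16605 ≡ 4927·24263·18157·7943·4928·31124·13541 ≡ 1 (mod 33211).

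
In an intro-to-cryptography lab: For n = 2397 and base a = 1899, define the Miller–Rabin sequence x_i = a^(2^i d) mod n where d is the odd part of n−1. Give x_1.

n − 1 = 2396 = 2^2 · 599, so s = 2 and d = 599.
x_0 = 1899^599 mod 2397 = 1758.
x_1 = 1758^2 mod 2397 = 831.

831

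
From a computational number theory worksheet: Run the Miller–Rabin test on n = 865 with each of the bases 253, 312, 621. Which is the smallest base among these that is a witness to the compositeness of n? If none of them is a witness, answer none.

312

n − 1 = 864 = 2^5 · 27, so s = 5 and d = 27.
Base 253: x_0 = 253^27 mod 865 = 612. x_0 is neither 1 nor 864, so continue squaring. x_1 = 612^2 mod 865 = 864. x_1 ≡ −1, so 253 is not a witness.
Base 312: x_0 = 312^27 mod 865 = 23. x_0 is neither 1 nor 864, so continue squaring. x_1 = 23^2 mod 865 = 529. x_2 = 529^2 mod 865 = 446. x_3 = 446^2 mod 865 = 831. x_4 = 831^2 mod 865 = 291. Reached i = s−1 = 4 without hitting −1: 312 is a Miller–Rabin witness and 865 is composite.
Base 621: x_0 = 621^27 mod 865 = 751. x_0 is neither 1 nor 864, so continue squaring. x_1 = 751^2 mod 865 = 21. x_2 = 21^2 mod 865 = 441. x_3 = 441^2 mod 865 = 721. x_4 = 721^2 mod 865 = 841. Reached i = s−1 = 4 without hitting −1: 621 is a Miller–Rabin witness and 865 is composite.
The smallest witness among the given bases is 312.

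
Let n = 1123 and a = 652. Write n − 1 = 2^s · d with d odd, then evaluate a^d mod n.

n − 1 = 1122 = 2^1 · 561, so s = 1 and d = 561.
652^561 mod 1123 = 1122.

1122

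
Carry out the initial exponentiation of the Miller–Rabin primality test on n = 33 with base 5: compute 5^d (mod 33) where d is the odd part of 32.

n − 1 = 32 = 2^5 · 1, so s = 5 and d = 1.
5^1 mod 33 = 5.

5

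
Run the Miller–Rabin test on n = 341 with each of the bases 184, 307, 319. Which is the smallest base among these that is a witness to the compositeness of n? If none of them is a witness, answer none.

n − 1 = 340 = 2^2 · 85, so s = 2 and d = 85.
Base 184: x_0 = 184^85 mod 341 = 340. x_0 = 340 ≡ −1, so 184 is not a witness.
Base 307: x_0 = 307^85 mod 341 = 87. x_0 is neither 1 nor 340, so continue squaring. x_1 = 87^2 mod 341 = 67. Reached i = s−1 = 1 without hitting −1: 307 is a Miller–Rabin witness and 341 is composite.
Base 319: x_0 = 319^85 mod 341 = 253. x_0 is neither 1 nor 340, so continue squaring. x_1 = 253^2 mod 341 = 242. Reached i = s−1 = 1 without hitting −1: 319 is a Miller–Rabin witness and 341 is composite.
The smallest witness among the given bases is 307.

307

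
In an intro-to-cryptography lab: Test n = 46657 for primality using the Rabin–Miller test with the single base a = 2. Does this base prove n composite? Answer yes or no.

n − 1 = 46656 = 2^6 · 729, so s = 6 and d = 729.
x_0 = 2^729 mod 46657 = 512.
x_0 is neither 1 nor 46656, so continue squaring.
x_1 = 512^2 mod 46657 = 28859.
x_2 = 28859^2 mod 46657 = 14431.
x_3 = 14431^2 mod 46657 = 23570.
x_4 = 23570^2 mod 46657 = 1.
x_4 = 1 but x_3 ≠ ±1, a nontrivial square root of 1 — 2 is a witness and 46657 is composite.

yes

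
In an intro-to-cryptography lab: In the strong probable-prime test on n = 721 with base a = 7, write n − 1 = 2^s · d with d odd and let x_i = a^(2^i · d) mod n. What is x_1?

287

n − 1 = 720 = 2^4 · 45, so s = 4 and d = 45.
By repeated squaring, 7^45 ≡ 112 (mod 721).
x_0 = 112.
x_1 = 112^2 mod 721 = 287.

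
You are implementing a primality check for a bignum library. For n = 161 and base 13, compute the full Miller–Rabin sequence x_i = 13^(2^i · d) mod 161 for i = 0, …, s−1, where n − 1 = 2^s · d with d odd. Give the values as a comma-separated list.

n − 1 = 160 = 2^5 · 5, so s = 5 and d = 5.
x_0 = 13^5 mod 161 = 27.
x_1 = 27^2 mod 161 = 85.
x_2 = 85^2 mod 161 = 141.
x_3 = 141^2 mod 161 = 78.
x_4 = 78^2 mod 161 = 127.

27, 85, 141, 78, 127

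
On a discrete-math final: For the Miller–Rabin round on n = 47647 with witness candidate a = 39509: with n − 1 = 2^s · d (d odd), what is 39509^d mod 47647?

19805

n − 1 = 47646 = 2^1 · 23823, so s = 1 and d = 23823.
39509^23823 mod 47647 = 19805.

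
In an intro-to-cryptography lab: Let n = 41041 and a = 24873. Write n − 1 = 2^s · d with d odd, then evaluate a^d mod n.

7435

n − 1 = 41040 = 2^4 · 2565, so s = 4 and d = 2565.
Repeated squaring mod 41041: 24873^1 ≡ 24873, 24873^2 ≡ 14095, 24873^4 ≡ 30585, 24873^8 ≡ 35753, 24873^16 ≡ 14023, 24873^32 ≡ 17098, 24873^64 ≡ 6561, 24873^128 ≡ 35753, 24873^256 ≡ 14023, 24873^512 ≡ 17098, 24873^1024 ≡ 6561, 24873^2048 ≡ 35753.
2565 = 2048 + 512 + 4 + 1, so 24873^2565 ≡ 35753·17098·30585·24873 ≡ 7435 (mod 41041).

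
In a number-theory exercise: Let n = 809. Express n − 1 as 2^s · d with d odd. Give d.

101

Halving: 808 → 404 → 202 → 101; 101 is odd.
So 808 = 2^3 · 101.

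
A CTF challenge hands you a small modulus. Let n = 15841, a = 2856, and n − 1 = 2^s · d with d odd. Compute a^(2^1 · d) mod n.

6790

n − 1 = 15840 = 2^5 · 495, so s = 5 and d = 495.
x_0 = 2856^495 mod 15841 = 7007.
x_1 = 7007^2 mod 15841 = 6790.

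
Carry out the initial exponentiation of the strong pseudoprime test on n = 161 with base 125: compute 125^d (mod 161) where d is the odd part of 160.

111

n − 1 = 160 = 2^5 · 5, so s = 5 and d = 5.
Repeated squaring mod 161: 125^1 ≡ 125, 125^2 ≡ 8, 125^4 ≡ 64.
5 = 4 + 1, so 125^5 ≡ 64·125 ≡ 111 (mod 161).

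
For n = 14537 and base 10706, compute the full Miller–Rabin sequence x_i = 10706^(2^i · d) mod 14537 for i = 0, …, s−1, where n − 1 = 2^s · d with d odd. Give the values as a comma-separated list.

7871, 10484, 14536

n − 1 = 14536 = 2^3 · 1817, so s = 3 and d = 1817.
x_0 = 10706^1817 mod 14537 = 7871.
x_1 = 7871^2 mod 14537 = 10484.
x_2 = 10484^2 mod 14537 = 14536.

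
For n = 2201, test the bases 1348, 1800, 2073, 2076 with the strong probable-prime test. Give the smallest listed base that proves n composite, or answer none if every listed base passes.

none

n − 1 = 2200 = 2^3 · 275, so s = 3 and d = 275.
Base 1348: x_0 = 1348^275 mod 2201 = 2200. x_0 = 2200 ≡ −1, so 1348 is not a witness.
Base 1800: x_0 = 1800^275 mod 2201 = 1. x_0 = 1, so 1800 is not a witness.
Base 2073: x_0 = 2073^275 mod 2201 = 2200. x_0 = 2200 ≡ −1, so 2073 is not a witness.
Base 2076: x_0 = 2076^275 mod 2201 = 2200. x_0 = 2200 ≡ −1, so 2076 is not a witness.
No listed base is a witness for 2201.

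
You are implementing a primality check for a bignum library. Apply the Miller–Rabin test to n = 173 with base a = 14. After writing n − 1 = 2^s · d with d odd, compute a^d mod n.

1

n − 1 = 172 = 2^2 · 43, so s = 2 and d = 43.
Repeated squaring mod 173: 14^1 ≡ 14, 14^2 ≡ 23, 14^4 ≡ 10, 14^8 ≡ 100, 14^16 ≡ 139, 14^32 ≡ 118.
43 = 32 + 8 + 2 + 1, so 14^43 ≡ 118·100·23·14 ≡ 1 (mod 173).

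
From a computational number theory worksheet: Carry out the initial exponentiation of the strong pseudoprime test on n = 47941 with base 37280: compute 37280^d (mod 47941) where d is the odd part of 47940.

n − 1 = 47940 = 2^2 · 11985, so s = 2 and d = 11985.
37280^11985 mod 47941 = 36301.

36301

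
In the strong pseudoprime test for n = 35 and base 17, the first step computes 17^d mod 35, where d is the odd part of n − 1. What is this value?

12

n − 1 = 34 = 2^1 · 17, so s = 1 and d = 17.
Repeated squaring mod 35: 17^1 ≡ 17, 17^2 ≡ 9, 17^4 ≡ 11, 17^8 ≡ 16, 17^16 ≡ 11.
17 = 16 + 1, so 17^17 ≡ 11·17 ≡ 12 (mod 35).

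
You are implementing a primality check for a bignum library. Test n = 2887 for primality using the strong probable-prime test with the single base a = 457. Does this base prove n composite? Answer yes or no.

no

n − 1 = 2886 = 2^1 · 1443, so s = 1 and d = 1443.
By repeated squaring, 457^1443 ≡ 2886 (mod 2887).
x_0 = 457^1443 mod 2887 = 2886.
x_0 = 2886 ≡ −1, so 457 is not a witness.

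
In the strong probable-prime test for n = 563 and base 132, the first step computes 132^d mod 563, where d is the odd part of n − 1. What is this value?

n − 1 = 562 = 2^1 · 281, so s = 1 and d = 281.
Repeated squaring mod 563: 132^1 ≡ 132, 132^2 ≡ 534, 132^4 ≡ 278, 132^8 ≡ 153, 132^16 ≡ 326, 132^32 ≡ 432, 132^64 ≡ 271, 132^128 ≡ 251, 132^256 ≡ 508.
281 = 256 + 16 + 8 + 1, so 132^281 ≡ 508·326·153·132 ≡ 1 (mod 563).

1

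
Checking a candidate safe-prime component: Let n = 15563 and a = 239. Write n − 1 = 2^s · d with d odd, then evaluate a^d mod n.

14466

n − 1 = 15562 = 2^1 · 7781, so s = 1 and d = 7781.
Repeated squaring mod 15563: 239^1 ≡ 239, 239^2 ≡ 10432, 239^4 ≡ 10128, 239^8 ≡ 651, 239^16 ≡ 3600, 239^32 ≡ 11584, 239^64 ≡ 4870, 239^128 ≡ 14451, 239^256 ≡ 7067, 239^512 ≡ 822, 239^1024 ≡ 6475, 239^2048 ≡ 14466, 239^4096 ≡ 5058.
7781 = 4096 + 2048 + 1024 + 512 + 64 + 32 + 4 + 1, so 239^7781 ≡ 5058·14466·6475·822·4870·11584·10128·239 ≡ 14466 (mod 15563).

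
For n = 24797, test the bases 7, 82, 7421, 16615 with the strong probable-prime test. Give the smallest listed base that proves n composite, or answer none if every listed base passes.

7

n − 1 = 24796 = 2^2 · 6199, so s = 2 and d = 6199.
Base 7: x_0 = 7^6199 mod 24797 = 20265. x_0 is neither 1 nor 24796, so continue squaring. x_1 = 20265^2 mod 24797 = 7108. Reached i = s−1 = 1 without hitting −1: 7 is a Miller–Rabin witness and 24797 is composite.
Base 82: x_0 = 82^6199 mod 24797 = 17743. x_0 is neither 1 nor 24796, so continue squaring. x_1 = 17743^2 mod 24797 = 16134. Reached i = s−1 = 1 without hitting −1: 82 is a Miller–Rabin witness and 24797 is composite.
Base 7421: x_0 = 7421^6199 mod 24797 = 8145. x_0 is neither 1 nor 24796, so continue squaring. x_1 = 8145^2 mod 24797 = 9050. Reached i = s−1 = 1 without hitting −1: 7421 is a Miller–Rabin witness and 24797 is composite.
Base 16615: x_0 = 16615^6199 mod 24797 = 5262. x_0 is neither 1 nor 24796, so continue squaring. x_1 = 5262^2 mod 24797 = 15192. Reached i = s−1 = 1 without hitting −1: 16615 is a Miller–Rabin witness and 24797 is composite.
The smallest witness among the given bases is 7.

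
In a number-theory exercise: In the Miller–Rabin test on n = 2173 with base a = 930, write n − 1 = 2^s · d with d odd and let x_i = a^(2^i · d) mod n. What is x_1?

248

n − 1 = 2172 = 2^2 · 543, so s = 2 and d = 543.
x_0 = 930^543 mod 2173 = 1172.
x_1 = 1172^2 mod 2173 = 248.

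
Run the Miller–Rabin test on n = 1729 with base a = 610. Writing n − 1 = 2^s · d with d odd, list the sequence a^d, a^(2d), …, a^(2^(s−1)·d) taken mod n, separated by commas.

246, 1, 1, 1, 1, 1

n − 1 = 1728 = 2^6 · 27, so s = 6 and d = 27.
x_0 = 610^27 mod 1729 = 246.
x_1 = 246^2 mod 1729 = 1.
x_2 = 1^2 mod 1729 = 1.
x_3 = 1^2 mod 1729 = 1.
x_4 = 1^2 mod 1729 = 1.
x_5 = 1^2 mod 1729 = 1.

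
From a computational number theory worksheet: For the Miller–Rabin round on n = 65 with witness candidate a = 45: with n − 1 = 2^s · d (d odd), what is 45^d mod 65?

n − 1 = 64 = 2^6 · 1, so s = 6 and d = 1.
45^1 mod 65 = 45.

45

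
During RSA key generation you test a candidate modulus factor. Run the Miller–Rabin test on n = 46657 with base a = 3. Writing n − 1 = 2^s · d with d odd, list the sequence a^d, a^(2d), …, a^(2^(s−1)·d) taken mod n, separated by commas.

19683, 27418, 9140, 23570, 1, 1

n − 1 = 46656 = 2^6 · 729, so s = 6 and d = 729.
x_0 = 3^729 mod 46657 = 19683.
x_1 = 19683^2 mod 46657 = 27418.
x_2 = 27418^2 mod 46657 = 9140.
x_3 = 9140^2 mod 46657 = 23570.
x_4 = 23570^2 mod 46657 = 1.
x_5 = 1^2 mod 46657 = 1.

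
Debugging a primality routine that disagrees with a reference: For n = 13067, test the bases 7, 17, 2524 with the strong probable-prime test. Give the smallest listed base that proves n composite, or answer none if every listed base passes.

7

n − 1 = 13066 = 2^1 · 6533, so s = 1 and d = 6533.
Base 7: x_0 = 7^6533 mod 13067 = 7171. x_0 ∉ {1, 13066} and s = 1, so 7 is a Miller–Rabin witness and 13067 is composite.
Base 17: x_0 = 17^6533 mod 13067 = 1832. x_0 ∉ {1, 13066} and s = 1, so 17 is a Miller–Rabin witness and 13067 is composite.
Base 2524: x_0 = 2524^6533 mod 13067 = 11665. x_0 ∉ {1, 13066} and s = 1, so 2524 is a Miller–Rabin witness and 13067 is composite.
The smallest witness among the given bases is 7.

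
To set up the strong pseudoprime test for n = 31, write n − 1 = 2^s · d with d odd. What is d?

15

Halving: 30 → 15; 15 is odd.
So 30 = 2^1 · 15.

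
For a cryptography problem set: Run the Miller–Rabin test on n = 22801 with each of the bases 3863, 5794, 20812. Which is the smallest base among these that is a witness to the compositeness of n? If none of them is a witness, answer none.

5794

n − 1 = 22800 = 2^4 · 1425, so s = 4 and d = 1425.
Base 3863: x_0 = 3863^1425 mod 22801 = 1. x_0 = 1, so 3863 is not a witness.
Base 5794: x_0 = 5794^1425 mod 22801 = 8455. x_0 is neither 1 nor 22800, so continue squaring. x_1 = 8455^2 mod 22801 = 5890. x_2 = 5890^2 mod 22801 = 11779. x_3 = 11779^2 mod 22801 = 756. Reached i = s−1 = 3 without hitting −1: 5794 is a Miller–Rabin witness and 22801 is composite.
Base 20812: x_0 = 20812^1425 mod 22801 = 10269. x_0 is neither 1 nor 22800, so continue squaring. x_1 = 10269^2 mod 22801 = 20537. x_2 = 20537^2 mod 22801 = 18272. x_3 = 18272^2 mod 22801 = 13742. Reached i = s−1 = 3 without hitting −1: 20812 is a Miller–Rabin witness and 22801 is composite.
The smallest witness among the given bases is 5794.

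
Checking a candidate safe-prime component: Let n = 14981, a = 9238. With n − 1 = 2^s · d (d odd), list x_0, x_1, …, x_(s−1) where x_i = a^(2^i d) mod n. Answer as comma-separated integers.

1492, 8876

n − 1 = 14980 = 2^2 · 3745, so s = 2 and d = 3745.
x_0 = 9238^3745 mod 14981 = 1492.
x_1 = 1492^2 mod 14981 = 8876.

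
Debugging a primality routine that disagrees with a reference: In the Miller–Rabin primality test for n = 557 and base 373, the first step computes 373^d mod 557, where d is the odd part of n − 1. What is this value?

n − 1 = 556 = 2^2 · 139, so s = 2 and d = 139.
Repeated squaring mod 557: 373^1 ≡ 373, 373^2 ≡ 436, 373^4 ≡ 159, 373^8 ≡ 216, 373^16 ≡ 425, 373^32 ≡ 157, 373^64 ≡ 141, 373^128 ≡ 386.
139 = 128 + 8 + 2 + 1, so 373^139 ≡ 386·216·436·373 ≡ 556 (mod 557).

556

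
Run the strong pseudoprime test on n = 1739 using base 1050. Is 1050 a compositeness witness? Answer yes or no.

n − 1 = 1738 = 2^1 · 869, so s = 1 and d = 869.
Repeated squaring mod 1739: 1050^1 ≡ 1050, 1050^2 ≡ 1713, 1050^4 ≡ 676, 1050^8 ≡ 1358, 1050^16 ≡ 824, 1050^32 ≡ 766, 1050^64 ≡ 713, 1050^128 ≡ 581, 1050^256 ≡ 195, 1050^512 ≡ 1506.
869 = 512 + 256 + 64 + 32 + 4 + 1, so 1050^869 ≡ 1506·195·713·766·676·1050 ≡ 1324 (mod 1739).
x_0 = 1050^869 mod 1739 = 1324.
x_0 ∉ {1, 1738} and s = 1, so 1050 is a Miller–Rabin witness and 1739 is composite.

yes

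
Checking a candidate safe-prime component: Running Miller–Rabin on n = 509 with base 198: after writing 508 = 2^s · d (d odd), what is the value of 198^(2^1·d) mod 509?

508

n − 1 = 508 = 2^2 · 127, so s = 2 and d = 127.
x_0 = 198^127 mod 509 = 301.
x_1 = 301^2 mod 509 = 508.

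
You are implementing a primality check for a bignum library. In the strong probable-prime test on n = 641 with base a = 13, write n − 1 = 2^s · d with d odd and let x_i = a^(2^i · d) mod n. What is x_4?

n − 1 = 640 = 2^7 · 5, so s = 7 and d = 5.
x_0 = 13^5 mod 641 = 154.
x_1 = 154^2 mod 641 = 640.
x_2 = 640^2 mod 641 = 1.
x_3 = 1^2 mod 641 = 1.
x_4 = 1^2 mod 641 = 1.

1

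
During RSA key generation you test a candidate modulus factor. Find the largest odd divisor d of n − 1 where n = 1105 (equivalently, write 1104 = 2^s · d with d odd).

69

Halving: 1104 → 552 → 276 → 138 → 69; 69 is odd.
So 1104 = 2^4 · 69.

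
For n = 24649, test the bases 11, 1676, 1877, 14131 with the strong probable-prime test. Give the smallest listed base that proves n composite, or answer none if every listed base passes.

11

n − 1 = 24648 = 2^3 · 3081, so s = 3 and d = 3081.
Base 11: x_0 = 11^3081 mod 24649 = 3926. x_0 is neither 1 nor 24648, so continue squaring. x_1 = 3926^2 mod 24649 = 7851. x_2 = 7851^2 mod 24649 = 15701. Reached i = s−1 = 2 without hitting −1: 11 is a Miller–Rabin witness and 24649 is composite.
Base 1676: x_0 = 1676^3081 mod 24649 = 7380. x_0 is neither 1 nor 24648, so continue squaring. x_1 = 7380^2 mod 24649 = 14759. x_2 = 14759^2 mod 24649 = 4868. Reached i = s−1 = 2 without hitting −1: 1676 is a Miller–Rabin witness and 24649 is composite.
Base 1877: x_0 = 1877^3081 mod 24649 = 3325. x_0 is neither 1 nor 24648, so continue squaring. x_1 = 3325^2 mod 24649 = 12873. x_2 = 12873^2 mod 24649 = 23551. Reached i = s−1 = 2 without hitting −1: 1877 is a Miller–Rabin witness and 24649 is composite.
Base 14131: x_0 = 14131^3081 mod 24649 = 4397. x_0 is neither 1 nor 24648, so continue squaring. x_1 = 4397^2 mod 24649 = 8793. x_2 = 8793^2 mod 24649 = 17585. Reached i = s−1 = 2 without hitting −1: 14131 is a Miller–Rabin witness and 24649 is composite.
The smallest witness among the given bases is 11.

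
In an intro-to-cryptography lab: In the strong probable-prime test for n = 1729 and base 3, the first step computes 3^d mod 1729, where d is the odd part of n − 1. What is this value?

n − 1 = 1728 = 2^6 · 27, so s = 6 and d = 27.
3^27 mod 1729 = 664.

664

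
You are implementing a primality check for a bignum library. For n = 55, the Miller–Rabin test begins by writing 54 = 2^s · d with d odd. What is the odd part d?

27

Halving: 54 → 27; 27 is odd.
So 54 = 2^1 · 27.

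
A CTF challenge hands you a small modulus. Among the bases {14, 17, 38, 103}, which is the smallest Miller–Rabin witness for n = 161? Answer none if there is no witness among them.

14

n − 1 = 160 = 2^5 · 5, so s = 5 and d = 5.
Base 14: x_0 = 14^5 mod 161 = 84. x_0 is neither 1 nor 160, so continue squaring. x_1 = 84^2 mod 161 = 133. x_2 = 133^2 mod 161 = 140. x_3 = 140^2 mod 161 = 119. x_4 = 119^2 mod 161 = 154. Reached i = s−1 = 4 without hitting −1: 14 is a Miller–Rabin witness and 161 is composite.
Base 17: x_0 = 17^5 mod 161 = 159. x_0 is neither 1 nor 160, so continue squaring. x_1 = 159^2 mod 161 = 4. x_2 = 4^2 mod 161 = 16. x_3 = 16^2 mod 161 = 95. x_4 = 95^2 mod 161 = 9. Reached i = s−1 = 4 without hitting −1: 17 is a Miller–Rabin witness and 161 is composite.
Base 38: x_0 = 38^5 mod 161 = 145. x_0 is neither 1 nor 160, so continue squaring. x_1 = 145^2 mod 161 = 95. x_2 = 95^2 mod 161 = 9. x_3 = 9^2 mod 161 = 81. x_4 = 81^2 mod 161 = 121. Reached i = s−1 = 4 without hitting −1: 38 is a Miller–Rabin witness and 161 is composite.
Base 103: x_0 = 103^5 mod 161 = 143. x_0 is neither 1 nor 160, so continue squaring. x_1 = 143^2 mod 161 = 2. x_2 = 2^2 mod 161 = 4. x_3 = 4^2 mod 161 = 16. x_4 = 16^2 mod 161 = 95. Reached i = s−1 = 4 without hitting −1: 103 is a Miller–Rabin witness and 161 is composite.
The smallest witness among the given bases is 14.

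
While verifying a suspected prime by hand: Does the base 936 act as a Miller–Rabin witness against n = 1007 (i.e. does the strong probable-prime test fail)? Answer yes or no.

yes

n − 1 = 1006 = 2^1 · 503, so s = 1 and d = 503.
x_0 = 936^503 mod 1007 = 61.
x_0 ∉ {1, 1006} and s = 1, so 936 is a Miller–Rabin witness and 1007 is composite.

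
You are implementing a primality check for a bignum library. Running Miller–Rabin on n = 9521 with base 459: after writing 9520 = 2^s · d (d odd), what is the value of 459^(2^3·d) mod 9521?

9520

n − 1 = 9520 = 2^4 · 595, so s = 4 and d = 595.
x_0 = 459^595 mod 9521 = 9113.
x_1 = 9113^2 mod 9521 = 4607.
x_2 = 4607^2 mod 9521 = 2140.
x_3 = 2140^2 mod 9521 = 9520.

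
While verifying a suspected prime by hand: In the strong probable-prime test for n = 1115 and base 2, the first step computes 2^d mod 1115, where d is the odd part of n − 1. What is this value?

227

n − 1 = 1114 = 2^1 · 557, so s = 1 and d = 557.
Repeated squaring mod 1115: 2^1 ≡ 2, 2^2 ≡ 4, 2^4 ≡ 16, 2^8 ≡ 256, 2^16 ≡ 866, 2^32 ≡ 676, 2^64 ≡ 941, 2^128 ≡ 171, 2^256 ≡ 251, 2^512 ≡ 561.
557 = 512 + 32 + 8 + 4 + 1, so 2^557 ≡ 561·676·256·16·2 ≡ 227 (mod 1115).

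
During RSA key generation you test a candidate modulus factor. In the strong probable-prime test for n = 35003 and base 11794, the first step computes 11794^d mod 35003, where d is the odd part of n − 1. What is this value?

11794

n − 1 = 35002 = 2^1 · 17501, so s = 1 and d = 17501.
11794^17501 mod 35003 = 11794.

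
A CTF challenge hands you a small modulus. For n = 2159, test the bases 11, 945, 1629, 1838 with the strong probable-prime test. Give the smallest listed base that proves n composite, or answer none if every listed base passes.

11

n − 1 = 2158 = 2^1 · 1079, so s = 1 and d = 1079.
Base 11: x_0 = 11^1079 mod 2159 = 1550. x_0 ∉ {1, 2158} and s = 1, so 11 is a Miller–Rabin witness and 2159 is composite.
Base 945: x_0 = 945^1079 mod 2159 = 753. x_0 ∉ {1, 2158} and s = 1, so 945 is a Miller–Rabin witness and 2159 is composite.
Base 1629: x_0 = 1629^1079 mod 2159 = 329. x_0 ∉ {1, 2158} and s = 1, so 1629 is a Miller–Rabin witness and 2159 is composite.
Base 1838: x_0 = 1838^1079 mod 2159 = 961. x_0 ∉ {1, 2158} and s = 1, so 1838 is a Miller–Rabin witness and 2159 is composite.
The smallest witness among the given bases is 11.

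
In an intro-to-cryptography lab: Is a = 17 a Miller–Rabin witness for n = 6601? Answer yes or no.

n − 1 = 6600 = 2^3 · 825, so s = 3 and d = 825.
x_0 = 17^825 mod 6601 = 5795.
x_0 is neither 1 nor 6600, so continue squaring.
x_1 = 5795^2 mod 6601 = 2738.
x_2 = 2738^2 mod 6601 = 4509.
Reached i = s−1 = 2 without hitting −1: 17 is a Miller–Rabin witness and 6601 is composite.

yes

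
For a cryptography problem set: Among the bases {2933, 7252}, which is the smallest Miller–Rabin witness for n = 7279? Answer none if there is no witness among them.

2933

n − 1 = 7278 = 2^1 · 3639, so s = 1 and d = 3639.
Base 2933: x_0 = 2933^3639 mod 7279 = 5039. x_0 ∉ {1, 7278} and s = 1, so 2933 is a Miller–Rabin witness and 7279 is composite.
Base 7252: x_0 = 7252^3639 mod 7279 = 6656. x_0 ∉ {1, 7278} and s = 1, so 7252 is a Miller–Rabin witness and 7279 is composite.
The smallest witness among the given bases is 2933.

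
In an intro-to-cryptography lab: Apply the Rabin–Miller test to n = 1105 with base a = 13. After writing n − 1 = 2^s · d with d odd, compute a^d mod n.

n − 1 = 1104 = 2^4 · 69, so s = 4 and d = 69.
13^69 mod 1105 = 13.

13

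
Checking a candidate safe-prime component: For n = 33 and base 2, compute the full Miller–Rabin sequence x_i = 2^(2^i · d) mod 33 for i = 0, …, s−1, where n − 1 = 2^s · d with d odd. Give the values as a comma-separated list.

n − 1 = 32 = 2^5 · 1, so s = 5 and d = 1.
x_0 = 2^1 mod 33 = 2.
x_1 = 2^2 mod 33 = 4.
x_2 = 4^2 mod 33 = 16.
x_3 = 16^2 mod 33 = 25.
x_4 = 25^2 mod 33 = 31.

2, 4, 16, 25, 31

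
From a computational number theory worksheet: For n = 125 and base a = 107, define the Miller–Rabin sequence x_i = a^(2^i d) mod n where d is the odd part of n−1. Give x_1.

n − 1 = 124 = 2^2 · 31, so s = 2 and d = 31.
By repeated squaring, 107^31 ≡ 18 (mod 125).
x_0 = 18.
x_1 = 18^2 mod 125 = 74.

74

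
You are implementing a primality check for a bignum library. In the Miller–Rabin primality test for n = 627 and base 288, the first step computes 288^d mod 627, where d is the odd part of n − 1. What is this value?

n − 1 = 626 = 2^1 · 313, so s = 1 and d = 313.
288^313 mod 627 = 591.

591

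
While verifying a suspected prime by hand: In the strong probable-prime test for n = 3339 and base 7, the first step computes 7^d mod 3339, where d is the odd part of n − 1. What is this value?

n − 1 = 3338 = 2^1 · 1669, so s = 1 and d = 1669.
7^1669 mod 3339 = 2338.

2338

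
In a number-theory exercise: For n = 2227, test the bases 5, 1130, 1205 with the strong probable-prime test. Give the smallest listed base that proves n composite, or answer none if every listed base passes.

5

n − 1 = 2226 = 2^1 · 1113, so s = 1 and d = 1113.
Base 5: x_0 = 5^1113 mod 2227 = 114. x_0 ∉ {1, 2226} and s = 1, so 5 is a Miller–Rabin witness and 2227 is composite.
Base 1130: x_0 = 1130^1113 mod 2227 = 2133. x_0 ∉ {1, 2226} and s = 1, so 1130 is a Miller–Rabin witness and 2227 is composite.
Base 1205: x_0 = 1205^1113 mod 2227 = 185. x_0 ∉ {1, 2226} and s = 1, so 1205 is a Miller–Rabin witness and 2227 is composite.
The smallest witness among the given bases is 5.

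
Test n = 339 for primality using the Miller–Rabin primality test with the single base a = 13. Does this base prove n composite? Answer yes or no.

yes

n − 1 = 338 = 2^1 · 169, so s = 1 and d = 169.
x_0 = 13^169 mod 339 = 13.
x_0 ∉ {1, 338} and s = 1, so 13 is a Miller–Rabin witness and 339 is composite.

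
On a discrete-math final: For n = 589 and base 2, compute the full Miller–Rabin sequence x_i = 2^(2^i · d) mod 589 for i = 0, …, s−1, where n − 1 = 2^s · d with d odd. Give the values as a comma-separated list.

407, 140

n − 1 = 588 = 2^2 · 147, so s = 2 and d = 147.
x_0 = 2^147 mod 589 = 407.
x_1 = 407^2 mod 589 = 140.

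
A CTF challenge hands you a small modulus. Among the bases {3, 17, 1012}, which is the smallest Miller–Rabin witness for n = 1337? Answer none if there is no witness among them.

3

n − 1 = 1336 = 2^3 · 167, so s = 3 and d = 167.
Base 3: x_0 = 3^167 mod 1337 = 40. x_0 is neither 1 nor 1336, so continue squaring. x_1 = 40^2 mod 1337 = 263. x_2 = 263^2 mod 1337 = 982. Reached i = s−1 = 2 without hitting −1: 3 is a Miller–Rabin witness and 1337 is composite.
Base 17: x_0 = 17^167 mod 1337 = 75. x_0 is neither 1 nor 1336, so continue squaring. x_1 = 75^2 mod 1337 = 277. x_2 = 277^2 mod 1337 = 520. Reached i = s−1 = 2 without hitting −1: 17 is a Miller–Rabin witness and 1337 is composite.
Base 1012: x_0 = 1012^167 mod 1337 = 513. x_0 is neither 1 nor 1336, so continue squaring. x_1 = 513^2 mod 1337 = 1117. x_2 = 1117^2 mod 1337 = 268. Reached i = s−1 = 2 without hitting −1: 1012 is a Miller–Rabin witness and 1337 is composite.
The smallest witness among the given bases is 3.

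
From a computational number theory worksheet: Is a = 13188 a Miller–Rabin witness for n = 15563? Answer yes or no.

yes

n − 1 = 15562 = 2^1 · 7781, so s = 1 and d = 7781.
x_0 = 13188^7781 mod 15563 = 2982.
x_0 ∉ {1, 15562} and s = 1, so 13188 is a Miller–Rabin witness and 15563 is composite.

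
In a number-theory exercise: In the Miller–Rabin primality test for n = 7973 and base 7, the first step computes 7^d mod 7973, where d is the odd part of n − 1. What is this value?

4753

n − 1 = 7972 = 2^2 · 1993, so s = 2 and d = 1993.
7^1993 mod 7973 = 4753.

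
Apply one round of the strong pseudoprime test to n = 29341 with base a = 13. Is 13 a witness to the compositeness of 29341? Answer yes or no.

n − 1 = 29340 = 2^2 · 7335, so s = 2 and d = 7335.
Repeated squaring mod 29341: 13^1 ≡ 13, 13^2 ≡ 169, 13^4 ≡ 28561, 13^8 ≡ 21580, 13^16 ≡ 25389, 13^32 ≡ 8892, 13^64 ≡ 23010, 13^128 ≡ 1755, 13^256 ≡ 28561, 13^512 ≡ 21580, 13^1024 ≡ 25389, 13^2048 ≡ 8892, 13^4096 ≡ 23010.
7335 = 4096 + 2048 + 1024 + 128 + 32 + 4 + 2 + 1, so 13^7335 ≡ 23010·8892·25389·1755·8892·28561·169·13 ≡ 8541 (mod 29341).
x_0 = 13^7335 mod 29341 = 8541.
x_0 is neither 1 nor 29340, so continue squaring.
x_1 = 8541^2 mod 29341 = 6955.
Reached i = s−1 = 1 without hitting −1: 13 is a Miller–Rabin witness and 29341 is composite.

yes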